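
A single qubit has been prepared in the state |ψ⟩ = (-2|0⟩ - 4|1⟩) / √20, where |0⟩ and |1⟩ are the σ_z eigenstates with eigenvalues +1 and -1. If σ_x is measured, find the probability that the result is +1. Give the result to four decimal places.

0.9000

|+x⟩ = (|0⟩ + |1⟩)/√2, so ⟨+x|ψ⟩ = (-6) / (√2·√20).
P = |-6|² / 40 = 36/40.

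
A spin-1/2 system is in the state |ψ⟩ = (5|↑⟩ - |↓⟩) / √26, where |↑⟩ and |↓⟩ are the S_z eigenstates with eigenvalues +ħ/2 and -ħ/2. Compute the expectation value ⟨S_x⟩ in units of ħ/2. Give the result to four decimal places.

⟨σ_x⟩ = 2 Re(a* b)/(|a|²+|b|²) with a = 5, b = -1.
a* b = -5, so ⟨σ_x⟩ = -10/26.
⟨S_x⟩ = (ħ/2)·⟨σ_x⟩.

-0.3846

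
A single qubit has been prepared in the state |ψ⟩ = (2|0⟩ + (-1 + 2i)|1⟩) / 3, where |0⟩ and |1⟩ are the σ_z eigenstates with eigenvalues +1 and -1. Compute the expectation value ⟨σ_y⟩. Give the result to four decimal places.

⟨σ_y⟩ = 2 Im(a* b)/(|a|²+|b|²) with a = 2, b = (-1 + 2i).
a* b = (-2 + 4i), so ⟨σ_y⟩ = 8/9.

0.8889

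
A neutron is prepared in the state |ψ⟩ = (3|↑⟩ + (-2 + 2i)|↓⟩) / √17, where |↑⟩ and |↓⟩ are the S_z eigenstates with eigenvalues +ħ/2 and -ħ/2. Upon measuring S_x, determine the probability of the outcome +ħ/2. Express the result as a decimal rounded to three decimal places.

0.147

|+x⟩ = (|↑⟩ + |↓⟩)/√2, so ⟨+x|ψ⟩ = (1 + 2i) / (√2·√17).
P = |1 + 2i|² / 34 = 5/34.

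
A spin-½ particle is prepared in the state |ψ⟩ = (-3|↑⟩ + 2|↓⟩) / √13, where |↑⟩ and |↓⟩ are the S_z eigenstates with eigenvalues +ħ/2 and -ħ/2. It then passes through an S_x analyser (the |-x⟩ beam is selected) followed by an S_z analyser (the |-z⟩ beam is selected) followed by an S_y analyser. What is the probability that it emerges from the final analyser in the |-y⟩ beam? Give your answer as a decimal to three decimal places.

First analyser (S_x): P(|-x⟩) = |⟨-x|ψ⟩|² = 25/26.
After stage 1 the state is |-x⟩; P(|-z⟩) = |⟨-z|-x⟩|² = 1/2.
After stage 2 the state is |-z⟩; P(|-y⟩) = |⟨-y|-z⟩|² = 1/2.
Joint probability = 25/26 × 1/2 × 1/2 = 0.240.

0.240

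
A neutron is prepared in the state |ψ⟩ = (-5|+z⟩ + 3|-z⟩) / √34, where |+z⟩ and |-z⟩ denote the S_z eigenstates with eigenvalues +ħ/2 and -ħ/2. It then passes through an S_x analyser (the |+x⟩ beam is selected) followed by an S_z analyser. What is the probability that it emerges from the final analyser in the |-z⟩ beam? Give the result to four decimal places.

First analyser (S_x): P(|+x⟩) = |⟨+x|ψ⟩|² = 4/68.
After stage 1 the state is |+x⟩; P(|-z⟩) = |⟨-z|+x⟩|² = 1/2.
Joint probability = 4/68 × 1/2 = 0.0294.

0.0294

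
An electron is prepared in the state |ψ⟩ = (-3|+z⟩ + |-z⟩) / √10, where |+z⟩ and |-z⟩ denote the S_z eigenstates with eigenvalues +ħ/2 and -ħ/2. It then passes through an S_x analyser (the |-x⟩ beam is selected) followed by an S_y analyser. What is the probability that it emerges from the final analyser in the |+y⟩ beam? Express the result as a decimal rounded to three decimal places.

0.400

First analyser (S_x): P(|-x⟩) = |⟨-x|ψ⟩|² = 16/20.
After stage 1 the state is |-x⟩; P(|+y⟩) = |⟨+y|-x⟩|² = 1/2.
Joint probability = 16/20 × 1/2 = 0.400.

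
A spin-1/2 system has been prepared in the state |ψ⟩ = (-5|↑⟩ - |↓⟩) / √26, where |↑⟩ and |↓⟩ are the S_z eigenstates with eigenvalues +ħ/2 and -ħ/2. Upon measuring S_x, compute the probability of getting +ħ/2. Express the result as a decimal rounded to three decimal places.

0.692

|+x⟩ = (|↑⟩ + |↓⟩)/√2, so ⟨+x|ψ⟩ = (-6) / (√2·√26).
P = |-6|² / 52 = 36/52.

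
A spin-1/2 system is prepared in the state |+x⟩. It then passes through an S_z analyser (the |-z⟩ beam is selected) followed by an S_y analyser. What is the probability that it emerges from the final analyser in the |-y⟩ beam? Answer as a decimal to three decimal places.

0.250

First analyser (S_z): from |+x⟩, P(|-z⟩) = 1/2.
After stage 1 the state is |-z⟩; P(|-y⟩) = |⟨-y|-z⟩|² = 1/2.
Joint probability = 1/2 × 1/2 = 0.250.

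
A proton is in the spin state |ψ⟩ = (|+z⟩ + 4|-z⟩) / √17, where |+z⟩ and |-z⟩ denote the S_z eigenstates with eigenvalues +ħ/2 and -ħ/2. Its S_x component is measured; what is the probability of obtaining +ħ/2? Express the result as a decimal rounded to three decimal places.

0.735

|+x⟩ = (|+z⟩ + |-z⟩)/√2, so ⟨+x|ψ⟩ = (5) / (√2·√17).
P = |5|² / 34 = 25/34.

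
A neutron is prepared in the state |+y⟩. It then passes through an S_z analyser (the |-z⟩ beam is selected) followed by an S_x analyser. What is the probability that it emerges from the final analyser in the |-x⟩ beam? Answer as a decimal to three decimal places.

0.250

First analyser (S_z): from |+y⟩, P(|-z⟩) = 1/2.
After stage 1 the state is |-z⟩; P(|-x⟩) = |⟨-x|-z⟩|² = 1/2.
Joint probability = 1/2 × 1/2 = 0.250.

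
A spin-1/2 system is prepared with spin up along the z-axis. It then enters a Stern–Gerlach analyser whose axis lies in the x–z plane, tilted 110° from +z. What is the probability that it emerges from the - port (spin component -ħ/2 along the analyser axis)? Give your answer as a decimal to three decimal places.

For spin-½, the probability of finding spin-up along an axis at angle θ to the initial spin direction is cos²(θ/2); spin-down is sin²(θ/2).
θ = 110°, so P = sin²(55°) ≈ 0.671.

0.671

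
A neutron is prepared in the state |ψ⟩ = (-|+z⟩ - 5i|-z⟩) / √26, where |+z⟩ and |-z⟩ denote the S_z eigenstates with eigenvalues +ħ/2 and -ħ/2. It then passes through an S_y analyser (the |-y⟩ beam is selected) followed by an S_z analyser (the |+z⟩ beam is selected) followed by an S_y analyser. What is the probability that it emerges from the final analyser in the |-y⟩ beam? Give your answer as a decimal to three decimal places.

First analyser (S_y): P(|-y⟩) = |⟨-y|ψ⟩|² = 16/52.
After stage 1 the state is |-y⟩; P(|+z⟩) = |⟨+z|-y⟩|² = 1/2.
After stage 2 the state is |+z⟩; P(|-y⟩) = |⟨-y|+z⟩|² = 1/2.
Joint probability = 16/52 × 1/2 × 1/2 = 0.077.

0.077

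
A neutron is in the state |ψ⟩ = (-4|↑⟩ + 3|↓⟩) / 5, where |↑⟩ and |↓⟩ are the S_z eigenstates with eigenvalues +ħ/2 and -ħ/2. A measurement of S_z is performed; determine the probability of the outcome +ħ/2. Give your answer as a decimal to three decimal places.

0.640

The +ħ/2 outcome corresponds to |↑⟩. Its amplitude in |ψ⟩ is -4/5.
P = |-4|² / 25 = 16/25.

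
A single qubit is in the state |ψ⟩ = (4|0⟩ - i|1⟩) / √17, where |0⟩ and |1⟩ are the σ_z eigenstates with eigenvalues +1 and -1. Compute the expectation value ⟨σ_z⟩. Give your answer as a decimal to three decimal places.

0.882

⟨σ_z⟩ = |a|² - |b|² divided by |a|²+|b|², with a, b the |0⟩, |1⟩ amplitudes.
= (16 - 1)/17 = 15/17.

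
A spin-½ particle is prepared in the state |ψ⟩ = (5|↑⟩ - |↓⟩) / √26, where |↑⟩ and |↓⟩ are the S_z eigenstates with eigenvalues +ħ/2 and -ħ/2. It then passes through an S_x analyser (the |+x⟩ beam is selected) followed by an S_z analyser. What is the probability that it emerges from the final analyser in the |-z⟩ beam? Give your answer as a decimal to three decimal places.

0.154

First analyser (S_x): P(|+x⟩) = |⟨+x|ψ⟩|² = 16/52.
After stage 1 the state is |+x⟩; P(|-z⟩) = |⟨-z|+x⟩|² = 1/2.
Joint probability = 16/52 × 1/2 = 0.154.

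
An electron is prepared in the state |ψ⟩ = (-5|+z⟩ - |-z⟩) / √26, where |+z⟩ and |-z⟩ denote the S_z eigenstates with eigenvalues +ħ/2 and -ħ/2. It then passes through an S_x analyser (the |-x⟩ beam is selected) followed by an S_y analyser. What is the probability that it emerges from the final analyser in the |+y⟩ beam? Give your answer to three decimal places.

0.154

First analyser (S_x): P(|-x⟩) = |⟨-x|ψ⟩|² = 16/52.
After stage 1 the state is |-x⟩; P(|+y⟩) = |⟨+y|-x⟩|² = 1/2.
Joint probability = 16/52 × 1/2 = 0.154.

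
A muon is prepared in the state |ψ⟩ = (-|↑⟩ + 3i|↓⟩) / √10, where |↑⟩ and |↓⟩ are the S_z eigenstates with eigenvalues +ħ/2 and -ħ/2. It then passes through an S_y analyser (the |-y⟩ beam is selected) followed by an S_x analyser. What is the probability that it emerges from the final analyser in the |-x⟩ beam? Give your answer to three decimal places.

First analyser (S_y): P(|-y⟩) = |⟨-y|ψ⟩|² = 16/20.
After stage 1 the state is |-y⟩; P(|-x⟩) = |⟨-x|-y⟩|² = 1/2.
Joint probability = 16/20 × 1/2 = 0.400.

0.400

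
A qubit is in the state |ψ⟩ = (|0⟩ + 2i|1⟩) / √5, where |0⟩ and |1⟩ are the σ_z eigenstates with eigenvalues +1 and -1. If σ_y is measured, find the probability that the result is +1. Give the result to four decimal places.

|+y⟩ = (|0⟩ + i|1⟩)/√2, so ⟨+y|ψ⟩ = (3) / (√2·√5).
P = |3|² / 10 = 9/10.

0.9000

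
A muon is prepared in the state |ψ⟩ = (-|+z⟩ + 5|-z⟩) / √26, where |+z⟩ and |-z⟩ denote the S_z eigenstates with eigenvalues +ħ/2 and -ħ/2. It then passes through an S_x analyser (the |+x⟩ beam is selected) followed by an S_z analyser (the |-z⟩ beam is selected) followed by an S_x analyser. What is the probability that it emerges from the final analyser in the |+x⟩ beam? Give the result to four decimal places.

0.0769

First analyser (S_x): P(|+x⟩) = |⟨+x|ψ⟩|² = 16/52.
After stage 1 the state is |+x⟩; P(|-z⟩) = |⟨-z|+x⟩|² = 1/2.
After stage 2 the state is |-z⟩; P(|+x⟩) = |⟨+x|-z⟩|² = 1/2.
Joint probability = 16/52 × 1/2 × 1/2 = 0.0769.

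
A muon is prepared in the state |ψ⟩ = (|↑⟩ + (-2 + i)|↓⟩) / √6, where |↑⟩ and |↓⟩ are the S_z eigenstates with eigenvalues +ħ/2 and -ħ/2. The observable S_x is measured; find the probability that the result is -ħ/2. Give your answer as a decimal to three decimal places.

|-x⟩ = (|↑⟩ - |↓⟩)/√2, so ⟨-x|ψ⟩ = (3 - i) / (√2·√6).
P = |3 - i|² / 12 = 10/12.

0.833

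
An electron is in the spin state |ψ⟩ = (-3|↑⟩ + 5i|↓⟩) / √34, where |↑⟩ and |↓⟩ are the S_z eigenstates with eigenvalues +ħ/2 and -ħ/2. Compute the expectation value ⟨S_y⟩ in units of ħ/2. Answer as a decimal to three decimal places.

-0.882

⟨σ_y⟩ = 2 Im(a* b)/(|a|²+|b|²) with a = -3, b = 5i.
a* b = -15i, so ⟨σ_y⟩ = -30/34.
⟨S_y⟩ = (ħ/2)·⟨σ_y⟩.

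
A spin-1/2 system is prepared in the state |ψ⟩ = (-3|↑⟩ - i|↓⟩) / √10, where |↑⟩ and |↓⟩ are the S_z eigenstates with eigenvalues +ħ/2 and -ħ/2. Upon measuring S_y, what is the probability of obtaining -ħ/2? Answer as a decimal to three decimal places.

|-y⟩ = (|↑⟩ - i|↓⟩)/√2, so ⟨-y|ψ⟩ = (-2) / (√2·√10).
P = |-2|² / 20 = 4/20.

0.200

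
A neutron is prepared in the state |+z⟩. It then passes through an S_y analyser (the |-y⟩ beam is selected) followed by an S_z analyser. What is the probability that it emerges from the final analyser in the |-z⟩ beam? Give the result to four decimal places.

0.2500

First analyser (S_y): from |+z⟩, P(|-y⟩) = 1/2.
After stage 1 the state is |-y⟩; P(|-z⟩) = |⟨-z|-y⟩|² = 1/2.
Joint probability = 1/2 × 1/2 = 0.2500.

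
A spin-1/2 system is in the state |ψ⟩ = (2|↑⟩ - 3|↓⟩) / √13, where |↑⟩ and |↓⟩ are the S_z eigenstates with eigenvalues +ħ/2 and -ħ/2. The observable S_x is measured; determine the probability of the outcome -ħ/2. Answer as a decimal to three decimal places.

|-x⟩ = (|↑⟩ - |↓⟩)/√2, so ⟨-x|ψ⟩ = (5) / (√2·√13).
P = |5|² / 26 = 25/26.

0.962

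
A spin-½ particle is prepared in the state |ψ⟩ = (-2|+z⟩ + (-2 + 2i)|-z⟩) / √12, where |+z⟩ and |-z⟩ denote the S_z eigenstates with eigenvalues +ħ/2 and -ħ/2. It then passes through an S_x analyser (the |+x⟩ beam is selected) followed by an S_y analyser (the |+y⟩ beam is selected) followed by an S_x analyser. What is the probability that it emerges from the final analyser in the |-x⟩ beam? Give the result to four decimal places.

First analyser (S_x): P(|+x⟩) = |⟨+x|ψ⟩|² = 20/24.
After stage 1 the state is |+x⟩; P(|+y⟩) = |⟨+y|+x⟩|² = 1/2.
After stage 2 the state is |+y⟩; P(|-x⟩) = |⟨-x|+y⟩|² = 1/2.
Joint probability = 20/24 × 1/2 × 1/2 = 0.2083.

0.2083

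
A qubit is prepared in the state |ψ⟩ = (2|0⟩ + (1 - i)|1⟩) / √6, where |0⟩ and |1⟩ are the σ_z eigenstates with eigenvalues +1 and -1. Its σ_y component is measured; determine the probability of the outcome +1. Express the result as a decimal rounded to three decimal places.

0.167

|+y⟩ = (|0⟩ + i|1⟩)/√2, so ⟨+y|ψ⟩ = (1 - i) / (√2·√6).
P = |1 - i|² / 12 = 2/12.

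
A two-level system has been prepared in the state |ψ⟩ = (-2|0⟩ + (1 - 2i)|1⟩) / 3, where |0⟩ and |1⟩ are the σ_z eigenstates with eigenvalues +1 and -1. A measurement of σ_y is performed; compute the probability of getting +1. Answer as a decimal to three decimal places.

|+y⟩ = (|0⟩ + i|1⟩)/√2, so ⟨+y|ψ⟩ = (-4 - i) / (√2·3).
P = |-4 - i|² / 18 = 17/18.

0.944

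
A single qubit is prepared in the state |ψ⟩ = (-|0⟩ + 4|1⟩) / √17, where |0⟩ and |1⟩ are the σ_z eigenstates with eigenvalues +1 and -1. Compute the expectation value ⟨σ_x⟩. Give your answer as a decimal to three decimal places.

⟨σ_x⟩ = 2 Re(a* b)/(|a|²+|b|²) with a = -1, b = 4.
a* b = -4, so ⟨σ_x⟩ = -8/17.

-0.471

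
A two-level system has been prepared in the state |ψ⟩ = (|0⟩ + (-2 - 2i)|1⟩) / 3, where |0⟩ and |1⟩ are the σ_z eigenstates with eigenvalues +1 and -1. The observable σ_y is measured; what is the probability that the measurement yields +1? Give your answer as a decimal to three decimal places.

0.278

|+y⟩ = (|0⟩ + i|1⟩)/√2, so ⟨+y|ψ⟩ = (-1 + 2i) / (√2·3).
P = |-1 + 2i|² / 18 = 5/18.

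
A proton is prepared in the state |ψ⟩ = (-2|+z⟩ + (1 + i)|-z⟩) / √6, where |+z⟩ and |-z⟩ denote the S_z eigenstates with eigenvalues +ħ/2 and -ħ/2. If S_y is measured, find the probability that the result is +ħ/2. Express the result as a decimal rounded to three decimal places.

|+y⟩ = (|+z⟩ + i|-z⟩)/√2, so ⟨+y|ψ⟩ = (-1 - i) / (√2·√6).
P = |-1 - i|² / 12 = 2/12.

0.167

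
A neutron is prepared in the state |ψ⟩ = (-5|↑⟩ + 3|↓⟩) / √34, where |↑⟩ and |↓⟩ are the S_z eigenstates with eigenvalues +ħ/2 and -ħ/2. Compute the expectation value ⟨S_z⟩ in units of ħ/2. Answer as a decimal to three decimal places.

0.471

⟨σ_z⟩ = |a|² - |b|² divided by |a|²+|b|², with a, b the |↑⟩, |↓⟩ amplitudes.
= (25 - 9)/34 = 16/34.
⟨S_z⟩ = (ħ/2)·⟨σ_z⟩.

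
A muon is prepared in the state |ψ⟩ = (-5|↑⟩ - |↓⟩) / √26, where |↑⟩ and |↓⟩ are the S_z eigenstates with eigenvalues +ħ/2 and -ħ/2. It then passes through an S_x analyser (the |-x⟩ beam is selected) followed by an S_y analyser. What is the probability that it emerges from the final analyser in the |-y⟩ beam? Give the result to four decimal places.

First analyser (S_x): P(|-x⟩) = |⟨-x|ψ⟩|² = 16/52.
After stage 1 the state is |-x⟩; P(|-y⟩) = |⟨-y|-x⟩|² = 1/2.
Joint probability = 16/52 × 1/2 = 0.1538.

0.1538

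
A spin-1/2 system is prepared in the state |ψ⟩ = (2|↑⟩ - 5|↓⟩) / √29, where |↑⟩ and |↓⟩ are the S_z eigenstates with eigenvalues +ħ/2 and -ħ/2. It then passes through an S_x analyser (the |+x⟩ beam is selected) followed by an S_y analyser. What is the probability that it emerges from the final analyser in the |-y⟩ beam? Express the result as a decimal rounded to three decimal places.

First analyser (S_x): P(|+x⟩) = |⟨+x|ψ⟩|² = 9/58.
After stage 1 the state is |+x⟩; P(|-y⟩) = |⟨-y|+x⟩|² = 1/2.
Joint probability = 9/58 × 1/2 = 0.078.

0.078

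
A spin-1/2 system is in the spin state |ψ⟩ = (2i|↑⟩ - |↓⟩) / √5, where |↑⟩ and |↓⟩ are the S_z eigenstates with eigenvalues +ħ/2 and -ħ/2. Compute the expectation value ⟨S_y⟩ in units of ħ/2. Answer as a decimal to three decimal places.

⟨σ_y⟩ = 2 Im(a* b)/(|a|²+|b|²) with a = 2i, b = -1.
a* b = 2i, so ⟨σ_y⟩ = 4/5.
⟨S_y⟩ = (ħ/2)·⟨σ_y⟩.

0.800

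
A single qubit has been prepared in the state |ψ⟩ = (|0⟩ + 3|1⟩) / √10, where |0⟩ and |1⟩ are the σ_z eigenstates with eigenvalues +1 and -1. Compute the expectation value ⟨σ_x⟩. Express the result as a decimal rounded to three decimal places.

0.600

⟨σ_x⟩ = 2 Re(a* b)/(|a|²+|b|²) with a = 1, b = 3.
a* b = 3, so ⟨σ_x⟩ = 6/10.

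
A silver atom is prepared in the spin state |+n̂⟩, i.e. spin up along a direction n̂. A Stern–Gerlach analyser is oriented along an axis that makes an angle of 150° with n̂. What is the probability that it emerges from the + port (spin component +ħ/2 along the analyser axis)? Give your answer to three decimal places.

0.067

For spin-½, the probability of finding spin-up along an axis at angle θ to the initial spin direction is cos²(θ/2); spin-down is sin²(θ/2).
θ = 150°, so P = cos²(75°) ≈ 0.067.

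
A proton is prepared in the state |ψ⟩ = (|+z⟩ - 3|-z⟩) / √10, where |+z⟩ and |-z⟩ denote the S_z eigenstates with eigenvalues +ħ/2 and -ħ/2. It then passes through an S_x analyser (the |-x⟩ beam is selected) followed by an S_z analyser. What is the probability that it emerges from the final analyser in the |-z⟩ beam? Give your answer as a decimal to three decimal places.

First analyser (S_x): P(|-x⟩) = |⟨-x|ψ⟩|² = 16/20.
After stage 1 the state is |-x⟩; P(|-z⟩) = |⟨-z|-x⟩|² = 1/2.
Joint probability = 16/20 × 1/2 = 0.400.

0.400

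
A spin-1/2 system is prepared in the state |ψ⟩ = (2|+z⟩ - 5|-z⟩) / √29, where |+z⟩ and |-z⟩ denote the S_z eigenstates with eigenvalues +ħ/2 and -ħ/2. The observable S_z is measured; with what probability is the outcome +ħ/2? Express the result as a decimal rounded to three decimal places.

The +ħ/2 outcome corresponds to |+z⟩. Its amplitude in |ψ⟩ is 2/√29.
P = |2|² / 29 = 4/29.

0.138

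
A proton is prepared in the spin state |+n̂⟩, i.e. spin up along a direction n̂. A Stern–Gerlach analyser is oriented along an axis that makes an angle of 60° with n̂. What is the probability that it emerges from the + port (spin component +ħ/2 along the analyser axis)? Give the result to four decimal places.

For spin-½, the probability of finding spin-up along an axis at angle θ to the initial spin direction is cos²(θ/2); spin-down is sin²(θ/2).
θ = 60°, so P = cos²(30°) ≈ 0.7500.

0.7500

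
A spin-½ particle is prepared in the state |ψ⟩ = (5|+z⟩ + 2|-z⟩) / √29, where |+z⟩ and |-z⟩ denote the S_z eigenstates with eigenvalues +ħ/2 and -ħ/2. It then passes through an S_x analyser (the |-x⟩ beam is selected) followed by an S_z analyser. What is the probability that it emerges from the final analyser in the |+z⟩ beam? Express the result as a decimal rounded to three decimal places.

0.078

First analyser (S_x): P(|-x⟩) = |⟨-x|ψ⟩|² = 9/58.
After stage 1 the state is |-x⟩; P(|+z⟩) = |⟨+z|-x⟩|² = 1/2.
Joint probability = 9/58 × 1/2 = 0.078.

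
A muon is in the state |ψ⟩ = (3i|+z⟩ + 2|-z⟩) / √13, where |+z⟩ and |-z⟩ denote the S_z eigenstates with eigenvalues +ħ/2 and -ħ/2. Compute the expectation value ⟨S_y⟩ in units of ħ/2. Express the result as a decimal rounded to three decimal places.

⟨σ_y⟩ = 2 Im(a* b)/(|a|²+|b|²) with a = 3i, b = 2.
a* b = -6i, so ⟨σ_y⟩ = -12/13.
⟨S_y⟩ = (ħ/2)·⟨σ_y⟩.

-0.923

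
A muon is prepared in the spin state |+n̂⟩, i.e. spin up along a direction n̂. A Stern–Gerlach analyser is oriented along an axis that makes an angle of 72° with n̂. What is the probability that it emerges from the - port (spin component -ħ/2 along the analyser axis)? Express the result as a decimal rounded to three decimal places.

For spin-½, the probability of finding spin-up along an axis at angle θ to the initial spin direction is cos²(θ/2); spin-down is sin²(θ/2).
θ = 72°, so P = sin²(36°) ≈ 0.345.

0.345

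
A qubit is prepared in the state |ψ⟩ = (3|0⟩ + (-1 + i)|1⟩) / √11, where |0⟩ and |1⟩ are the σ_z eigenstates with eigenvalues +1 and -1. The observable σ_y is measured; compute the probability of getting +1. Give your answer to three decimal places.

0.773

|+y⟩ = (|0⟩ + i|1⟩)/√2, so ⟨+y|ψ⟩ = (4 + i) / (√2·√11).
P = |4 + i|² / 22 = 17/22.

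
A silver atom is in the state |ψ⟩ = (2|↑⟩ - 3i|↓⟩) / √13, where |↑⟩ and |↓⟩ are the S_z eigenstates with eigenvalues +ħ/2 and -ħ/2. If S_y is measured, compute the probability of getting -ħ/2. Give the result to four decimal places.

|-y⟩ = (|↑⟩ - i|↓⟩)/√2, so ⟨-y|ψ⟩ = (5) / (√2·√13).
P = |5|² / 26 = 25/26.

0.9615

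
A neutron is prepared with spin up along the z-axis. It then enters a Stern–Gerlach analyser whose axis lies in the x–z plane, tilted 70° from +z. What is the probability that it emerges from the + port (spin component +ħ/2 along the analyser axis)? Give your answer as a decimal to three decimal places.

0.671

For spin-½, the probability of finding spin-up along an axis at angle θ to the initial spin direction is cos²(θ/2); spin-down is sin²(θ/2).
θ = 70°, so P = cos²(35°) ≈ 0.671.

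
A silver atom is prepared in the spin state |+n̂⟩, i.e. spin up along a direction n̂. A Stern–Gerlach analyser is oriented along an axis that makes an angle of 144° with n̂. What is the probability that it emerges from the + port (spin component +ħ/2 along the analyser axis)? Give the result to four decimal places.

0.0955

For spin-½, the probability of finding spin-up along an axis at angle θ to the initial spin direction is cos²(θ/2); spin-down is sin²(θ/2).
θ = 144°, so P = cos²(72°) ≈ 0.0955.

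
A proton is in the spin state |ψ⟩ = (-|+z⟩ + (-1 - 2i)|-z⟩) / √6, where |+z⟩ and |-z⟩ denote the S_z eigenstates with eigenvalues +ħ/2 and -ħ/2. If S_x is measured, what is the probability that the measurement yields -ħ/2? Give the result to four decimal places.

|-x⟩ = (|+z⟩ - |-z⟩)/√2, so ⟨-x|ψ⟩ = (2i) / (√2·√6).
P = |2i|² / 12 = 4/12.

0.3333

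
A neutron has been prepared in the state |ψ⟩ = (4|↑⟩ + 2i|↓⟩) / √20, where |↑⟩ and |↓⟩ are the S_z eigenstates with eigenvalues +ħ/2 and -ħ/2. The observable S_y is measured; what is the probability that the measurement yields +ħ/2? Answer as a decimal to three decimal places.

|+y⟩ = (|↑⟩ + i|↓⟩)/√2, so ⟨+y|ψ⟩ = (6) / (√2·√20).
P = |6|² / 40 = 36/40.

0.900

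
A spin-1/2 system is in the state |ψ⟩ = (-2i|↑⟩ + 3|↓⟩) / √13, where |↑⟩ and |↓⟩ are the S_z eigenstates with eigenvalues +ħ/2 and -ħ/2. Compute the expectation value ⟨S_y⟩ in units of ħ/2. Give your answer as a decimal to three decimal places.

⟨σ_y⟩ = 2 Im(a* b)/(|a|²+|b|²) with a = -2i, b = 3.
a* b = 6i, so ⟨σ_y⟩ = 12/13.
⟨S_y⟩ = (ħ/2)·⟨σ_y⟩.

0.923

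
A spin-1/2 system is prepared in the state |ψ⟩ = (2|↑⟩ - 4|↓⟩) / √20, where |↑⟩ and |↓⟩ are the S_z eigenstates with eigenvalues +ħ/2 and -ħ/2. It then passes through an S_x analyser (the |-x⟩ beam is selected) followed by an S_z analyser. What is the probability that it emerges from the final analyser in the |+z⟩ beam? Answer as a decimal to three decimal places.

First analyser (S_x): P(|-x⟩) = |⟨-x|ψ⟩|² = 36/40.
After stage 1 the state is |-x⟩; P(|+z⟩) = |⟨+z|-x⟩|² = 1/2.
Joint probability = 36/40 × 1/2 = 0.450.

0.450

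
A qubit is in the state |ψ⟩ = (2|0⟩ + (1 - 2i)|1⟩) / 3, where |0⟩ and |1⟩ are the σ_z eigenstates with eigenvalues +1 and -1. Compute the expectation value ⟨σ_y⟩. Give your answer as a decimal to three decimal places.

⟨σ_y⟩ = 2 Im(a* b)/(|a|²+|b|²) with a = 2, b = (1 - 2i).
a* b = (2 - 4i), so ⟨σ_y⟩ = -8/9.

-0.889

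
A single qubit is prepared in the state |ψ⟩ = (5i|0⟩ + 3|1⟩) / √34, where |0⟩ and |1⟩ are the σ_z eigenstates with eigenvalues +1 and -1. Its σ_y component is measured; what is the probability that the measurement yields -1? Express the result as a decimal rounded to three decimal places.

0.941

|-y⟩ = (|0⟩ - i|1⟩)/√2, so ⟨-y|ψ⟩ = (8i) / (√2·√34).
P = |8i|² / 68 = 64/68.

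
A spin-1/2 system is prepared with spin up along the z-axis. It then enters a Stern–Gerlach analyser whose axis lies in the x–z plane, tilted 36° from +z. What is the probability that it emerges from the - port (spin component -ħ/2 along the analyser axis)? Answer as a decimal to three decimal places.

For spin-½, the probability of finding spin-up along an axis at angle θ to the initial spin direction is cos²(θ/2); spin-down is sin²(θ/2).
θ = 36°, so P = sin²(18°) ≈ 0.095.

0.095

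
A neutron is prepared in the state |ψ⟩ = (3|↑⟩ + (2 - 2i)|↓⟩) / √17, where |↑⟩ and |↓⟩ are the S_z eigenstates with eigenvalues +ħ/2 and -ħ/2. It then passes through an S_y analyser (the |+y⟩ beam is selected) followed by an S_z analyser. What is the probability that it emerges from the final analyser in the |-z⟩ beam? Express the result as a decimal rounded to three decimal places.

0.074

First analyser (S_y): P(|+y⟩) = |⟨+y|ψ⟩|² = 5/34.
After stage 1 the state is |+y⟩; P(|-z⟩) = |⟨-z|+y⟩|² = 1/2.
Joint probability = 5/34 × 1/2 = 0.074.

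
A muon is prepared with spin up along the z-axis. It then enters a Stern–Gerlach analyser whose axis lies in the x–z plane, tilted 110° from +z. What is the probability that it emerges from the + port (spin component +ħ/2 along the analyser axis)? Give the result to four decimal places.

For spin-½, the probability of finding spin-up along an axis at angle θ to the initial spin direction is cos²(θ/2); spin-down is sin²(θ/2).
θ = 110°, so P = cos²(55°) ≈ 0.3290.

0.3290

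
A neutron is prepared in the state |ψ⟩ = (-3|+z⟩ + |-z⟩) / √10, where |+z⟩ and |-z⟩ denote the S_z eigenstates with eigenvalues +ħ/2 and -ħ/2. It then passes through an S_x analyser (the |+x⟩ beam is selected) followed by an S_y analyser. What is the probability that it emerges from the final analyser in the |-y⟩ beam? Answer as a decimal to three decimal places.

0.100

First analyser (S_x): P(|+x⟩) = |⟨+x|ψ⟩|² = 4/20.
After stage 1 the state is |+x⟩; P(|-y⟩) = |⟨-y|+x⟩|² = 1/2.
Joint probability = 4/20 × 1/2 = 0.100.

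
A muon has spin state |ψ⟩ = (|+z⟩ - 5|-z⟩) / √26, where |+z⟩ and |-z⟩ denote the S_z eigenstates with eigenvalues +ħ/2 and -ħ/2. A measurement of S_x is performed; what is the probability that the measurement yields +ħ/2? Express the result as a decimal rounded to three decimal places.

|+x⟩ = (|+z⟩ + |-z⟩)/√2, so ⟨+x|ψ⟩ = (-4) / (√2·√26).
P = |-4|² / 52 = 16/52.

0.308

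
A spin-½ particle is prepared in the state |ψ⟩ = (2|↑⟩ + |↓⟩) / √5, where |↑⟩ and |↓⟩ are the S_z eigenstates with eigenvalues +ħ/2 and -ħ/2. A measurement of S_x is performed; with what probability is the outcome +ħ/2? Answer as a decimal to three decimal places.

|+x⟩ = (|↑⟩ + |↓⟩)/√2, so ⟨+x|ψ⟩ = (3) / (√2·√5).
P = |3|² / 10 = 9/10.

0.900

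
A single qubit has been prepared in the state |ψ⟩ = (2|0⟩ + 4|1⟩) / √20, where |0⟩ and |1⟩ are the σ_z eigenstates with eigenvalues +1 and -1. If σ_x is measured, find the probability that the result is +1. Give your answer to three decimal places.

|+x⟩ = (|0⟩ + |1⟩)/√2, so ⟨+x|ψ⟩ = (6) / (√2·√20).
P = |6|² / 40 = 36/40.

0.900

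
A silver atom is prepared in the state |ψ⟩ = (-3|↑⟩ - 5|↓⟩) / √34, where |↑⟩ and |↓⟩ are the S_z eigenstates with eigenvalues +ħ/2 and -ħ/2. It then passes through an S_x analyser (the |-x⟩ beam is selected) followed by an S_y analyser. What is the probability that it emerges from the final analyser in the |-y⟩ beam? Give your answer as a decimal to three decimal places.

0.029

First analyser (S_x): P(|-x⟩) = |⟨-x|ψ⟩|² = 4/68.
After stage 1 the state is |-x⟩; P(|-y⟩) = |⟨-y|-x⟩|² = 1/2.
Joint probability = 4/68 × 1/2 = 0.029.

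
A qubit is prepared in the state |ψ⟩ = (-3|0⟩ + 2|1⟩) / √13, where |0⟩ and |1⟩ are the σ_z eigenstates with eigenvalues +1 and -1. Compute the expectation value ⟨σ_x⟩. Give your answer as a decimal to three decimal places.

⟨σ_x⟩ = 2 Re(a* b)/(|a|²+|b|²) with a = -3, b = 2.
a* b = -6, so ⟨σ_x⟩ = -12/13.

-0.923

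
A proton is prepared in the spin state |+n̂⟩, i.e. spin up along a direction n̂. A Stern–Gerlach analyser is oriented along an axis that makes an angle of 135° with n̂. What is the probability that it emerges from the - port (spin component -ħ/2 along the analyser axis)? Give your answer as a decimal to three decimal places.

For spin-½, the probability of finding spin-up along an axis at angle θ to the initial spin direction is cos²(θ/2); spin-down is sin²(θ/2).
θ = 135°, so P = sin²(67.5°) ≈ 0.854.

0.854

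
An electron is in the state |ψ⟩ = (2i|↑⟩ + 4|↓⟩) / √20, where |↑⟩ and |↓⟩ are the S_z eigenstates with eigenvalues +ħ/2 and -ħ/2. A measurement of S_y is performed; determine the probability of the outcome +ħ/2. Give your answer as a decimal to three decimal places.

|+y⟩ = (|↑⟩ + i|↓⟩)/√2, so ⟨+y|ψ⟩ = (-2i) / (√2·√20).
P = |-2i|² / 40 = 4/40.

0.100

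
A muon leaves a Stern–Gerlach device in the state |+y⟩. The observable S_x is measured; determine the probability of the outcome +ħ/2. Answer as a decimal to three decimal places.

0.500

In the S_z basis, |+y⟩ = (|+z⟩ + i|-z⟩)/√2 and |+x⟩ = (|+z⟩ + |-z⟩)/√2.
|⟨+x|+y⟩|² = 1/2.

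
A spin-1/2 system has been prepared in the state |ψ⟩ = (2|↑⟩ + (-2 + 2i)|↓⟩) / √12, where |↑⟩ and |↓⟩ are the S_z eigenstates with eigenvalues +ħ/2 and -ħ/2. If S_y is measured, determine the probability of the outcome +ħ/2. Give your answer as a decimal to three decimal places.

|+y⟩ = (|↑⟩ + i|↓⟩)/√2, so ⟨+y|ψ⟩ = (4 + 2i) / (√2·√12).
P = |4 + 2i|² / 24 = 20/24.

0.833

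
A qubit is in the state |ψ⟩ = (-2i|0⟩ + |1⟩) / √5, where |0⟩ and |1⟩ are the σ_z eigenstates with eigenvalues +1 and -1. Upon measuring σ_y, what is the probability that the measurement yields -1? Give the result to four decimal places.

0.1000

|-y⟩ = (|0⟩ - i|1⟩)/√2, so ⟨-y|ψ⟩ = (-i) / (√2·√5).
P = |-i|² / 10 = 1/10.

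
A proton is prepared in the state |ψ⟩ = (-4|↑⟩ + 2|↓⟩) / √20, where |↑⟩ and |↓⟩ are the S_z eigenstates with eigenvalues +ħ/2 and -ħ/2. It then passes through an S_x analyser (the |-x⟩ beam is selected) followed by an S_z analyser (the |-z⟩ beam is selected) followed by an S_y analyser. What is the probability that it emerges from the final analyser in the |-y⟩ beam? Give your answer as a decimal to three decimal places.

0.225

First analyser (S_x): P(|-x⟩) = |⟨-x|ψ⟩|² = 36/40.
After stage 1 the state is |-x⟩; P(|-z⟩) = |⟨-z|-x⟩|² = 1/2.
After stage 2 the state is |-z⟩; P(|-y⟩) = |⟨-y|-z⟩|² = 1/2.
Joint probability = 36/40 × 1/2 × 1/2 = 0.225.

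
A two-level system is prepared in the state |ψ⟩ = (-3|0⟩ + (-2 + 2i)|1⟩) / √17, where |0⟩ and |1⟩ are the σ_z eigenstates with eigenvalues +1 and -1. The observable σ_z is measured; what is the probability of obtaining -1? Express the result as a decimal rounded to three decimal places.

The -1 outcome corresponds to |1⟩. Its amplitude in |ψ⟩ is (-2 + 2i)/√17.
P = |-2 + 2i|² / 17 = 8/17.

0.471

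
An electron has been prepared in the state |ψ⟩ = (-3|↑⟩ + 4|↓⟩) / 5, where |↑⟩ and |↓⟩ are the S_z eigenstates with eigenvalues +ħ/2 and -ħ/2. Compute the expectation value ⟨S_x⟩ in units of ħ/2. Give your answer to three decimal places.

⟨σ_x⟩ = 2 Re(a* b)/(|a|²+|b|²) with a = -3, b = 4.
a* b = -12, so ⟨σ_x⟩ = -24/25.
⟨S_x⟩ = (ħ/2)·⟨σ_x⟩.

-0.960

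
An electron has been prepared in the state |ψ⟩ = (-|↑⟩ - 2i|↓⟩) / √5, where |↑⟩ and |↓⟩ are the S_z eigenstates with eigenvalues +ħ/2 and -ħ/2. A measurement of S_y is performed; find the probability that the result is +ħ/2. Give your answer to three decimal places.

0.900

|+y⟩ = (|↑⟩ + i|↓⟩)/√2, so ⟨+y|ψ⟩ = (-3) / (√2·√5).
P = |-3|² / 10 = 9/10.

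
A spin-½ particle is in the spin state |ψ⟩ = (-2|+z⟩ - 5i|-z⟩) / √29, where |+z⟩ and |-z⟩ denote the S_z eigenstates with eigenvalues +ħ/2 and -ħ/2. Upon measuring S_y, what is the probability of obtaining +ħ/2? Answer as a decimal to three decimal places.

|+y⟩ = (|+z⟩ + i|-z⟩)/√2, so ⟨+y|ψ⟩ = (-7) / (√2·√29).
P = |-7|² / 58 = 49/58.

0.845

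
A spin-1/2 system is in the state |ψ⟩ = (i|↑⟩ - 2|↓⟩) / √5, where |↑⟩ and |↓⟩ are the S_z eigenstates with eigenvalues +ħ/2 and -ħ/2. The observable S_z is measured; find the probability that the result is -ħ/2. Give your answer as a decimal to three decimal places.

The -ħ/2 outcome corresponds to |↓⟩. Its amplitude in |ψ⟩ is -2/√5.
P = |-2|² / 5 = 4/5.

0.800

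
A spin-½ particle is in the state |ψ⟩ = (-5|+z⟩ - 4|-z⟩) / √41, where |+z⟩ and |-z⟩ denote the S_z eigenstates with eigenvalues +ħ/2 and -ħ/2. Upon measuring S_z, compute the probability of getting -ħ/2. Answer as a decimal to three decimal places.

0.390

The -ħ/2 outcome corresponds to |-z⟩. Its amplitude in |ψ⟩ is -4/√41.
P = |-4|² / 41 = 16/41.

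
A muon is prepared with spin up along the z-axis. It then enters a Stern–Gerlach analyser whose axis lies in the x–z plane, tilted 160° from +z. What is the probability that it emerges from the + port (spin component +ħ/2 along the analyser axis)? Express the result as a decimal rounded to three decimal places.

0.030

For spin-½, the probability of finding spin-up along an axis at angle θ to the initial spin direction is cos²(θ/2); spin-down is sin²(θ/2).
θ = 160°, so P = cos²(80°) ≈ 0.030.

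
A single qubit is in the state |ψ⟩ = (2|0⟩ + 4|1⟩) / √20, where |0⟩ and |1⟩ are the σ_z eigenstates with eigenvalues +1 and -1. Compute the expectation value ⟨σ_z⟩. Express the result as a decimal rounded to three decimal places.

⟨σ_z⟩ = |a|² - |b|² divided by |a|²+|b|², with a, b the |0⟩, |1⟩ amplitudes.
= (4 - 16)/20 = -12/20.

-0.600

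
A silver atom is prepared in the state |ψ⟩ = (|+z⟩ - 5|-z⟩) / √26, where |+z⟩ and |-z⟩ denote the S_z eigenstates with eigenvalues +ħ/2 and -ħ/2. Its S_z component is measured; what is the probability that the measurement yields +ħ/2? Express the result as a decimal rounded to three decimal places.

0.038

The +ħ/2 outcome corresponds to |+z⟩. Its amplitude in |ψ⟩ is 1/√26.
P = |1|² / 26 = 1/26.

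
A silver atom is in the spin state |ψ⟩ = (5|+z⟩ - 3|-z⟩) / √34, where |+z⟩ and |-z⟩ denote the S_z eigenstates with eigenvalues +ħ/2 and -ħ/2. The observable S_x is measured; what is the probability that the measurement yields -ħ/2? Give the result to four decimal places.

0.9412

|-x⟩ = (|+z⟩ - |-z⟩)/√2, so ⟨-x|ψ⟩ = (8) / (√2·√34).
P = |8|² / 68 = 64/68.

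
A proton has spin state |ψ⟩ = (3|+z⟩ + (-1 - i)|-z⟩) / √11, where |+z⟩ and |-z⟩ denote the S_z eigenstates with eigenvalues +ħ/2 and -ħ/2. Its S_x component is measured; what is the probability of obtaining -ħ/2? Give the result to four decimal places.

|-x⟩ = (|+z⟩ - |-z⟩)/√2, so ⟨-x|ψ⟩ = (4 + i) / (√2·√11).
P = |4 + i|² / 22 = 17/22.

0.7727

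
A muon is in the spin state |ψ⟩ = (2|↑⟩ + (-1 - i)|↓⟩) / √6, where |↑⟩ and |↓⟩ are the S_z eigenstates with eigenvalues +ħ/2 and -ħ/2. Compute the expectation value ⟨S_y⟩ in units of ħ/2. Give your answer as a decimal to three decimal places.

⟨σ_y⟩ = 2 Im(a* b)/(|a|²+|b|²) with a = 2, b = (-1 - i).
a* b = (-2 - 2i), so ⟨σ_y⟩ = -4/6.
⟨S_y⟩ = (ħ/2)·⟨σ_y⟩.

-0.667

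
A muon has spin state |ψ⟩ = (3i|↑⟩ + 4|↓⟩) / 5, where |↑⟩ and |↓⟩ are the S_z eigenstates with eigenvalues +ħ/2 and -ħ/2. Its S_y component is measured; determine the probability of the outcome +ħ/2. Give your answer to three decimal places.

0.020

|+y⟩ = (|↑⟩ + i|↓⟩)/√2, so ⟨+y|ψ⟩ = (-i) / (√2·5).
P = |-i|² / 50 = 1/50.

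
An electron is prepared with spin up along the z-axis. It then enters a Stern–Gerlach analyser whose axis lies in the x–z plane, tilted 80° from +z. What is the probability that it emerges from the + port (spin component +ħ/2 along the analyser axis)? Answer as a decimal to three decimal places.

0.587

For spin-½, the probability of finding spin-up along an axis at angle θ to the initial spin direction is cos²(θ/2); spin-down is sin²(θ/2).
θ = 80°, so P = cos²(40°) ≈ 0.587.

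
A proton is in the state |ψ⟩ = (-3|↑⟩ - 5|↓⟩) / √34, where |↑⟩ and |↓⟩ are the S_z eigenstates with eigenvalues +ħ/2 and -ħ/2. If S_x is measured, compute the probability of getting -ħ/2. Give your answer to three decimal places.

|-x⟩ = (|↑⟩ - |↓⟩)/√2, so ⟨-x|ψ⟩ = (2) / (√2·√34).
P = |2|² / 68 = 4/68.

0.059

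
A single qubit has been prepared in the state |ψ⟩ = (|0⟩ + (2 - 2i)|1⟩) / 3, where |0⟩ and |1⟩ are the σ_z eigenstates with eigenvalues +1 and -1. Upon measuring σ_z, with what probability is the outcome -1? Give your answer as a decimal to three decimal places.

The -1 outcome corresponds to |1⟩. Its amplitude in |ψ⟩ is (2 - 2i)/3.
P = |2 - 2i|² / 9 = 8/9.

0.889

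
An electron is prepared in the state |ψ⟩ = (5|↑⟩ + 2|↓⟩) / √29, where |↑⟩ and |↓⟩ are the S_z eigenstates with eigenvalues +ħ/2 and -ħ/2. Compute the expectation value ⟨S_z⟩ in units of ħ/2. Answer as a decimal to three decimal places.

⟨σ_z⟩ = |a|² - |b|² divided by |a|²+|b|², with a, b the |↑⟩, |↓⟩ amplitudes.
= (25 - 4)/29 = 21/29.
⟨S_z⟩ = (ħ/2)·⟨σ_z⟩.

0.724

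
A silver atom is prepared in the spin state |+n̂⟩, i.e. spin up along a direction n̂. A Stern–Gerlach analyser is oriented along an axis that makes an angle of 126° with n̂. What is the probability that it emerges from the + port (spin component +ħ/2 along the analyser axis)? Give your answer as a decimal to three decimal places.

For spin-½, the probability of finding spin-up along an axis at angle θ to the initial spin direction is cos²(θ/2); spin-down is sin²(θ/2).
θ = 126°, so P = cos²(63°) ≈ 0.206.

0.206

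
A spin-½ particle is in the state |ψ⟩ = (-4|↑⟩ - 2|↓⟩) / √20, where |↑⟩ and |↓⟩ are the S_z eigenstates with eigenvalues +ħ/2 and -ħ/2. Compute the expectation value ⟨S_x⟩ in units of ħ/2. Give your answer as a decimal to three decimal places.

⟨σ_x⟩ = 2 Re(a* b)/(|a|²+|b|²) with a = -4, b = -2.
a* b = 8, so ⟨σ_x⟩ = 16/20.
⟨S_x⟩ = (ħ/2)·⟨σ_x⟩.

0.800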